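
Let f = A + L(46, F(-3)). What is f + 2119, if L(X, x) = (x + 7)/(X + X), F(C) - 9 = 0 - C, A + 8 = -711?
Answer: 128819/92 ≈ 1400.2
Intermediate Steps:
A = -719 (A = -8 - 711 = -719)
F(C) = 9 - C (F(C) = 9 + (0 - C) = 9 - C)
L(X, x) = (7 + x)/(2*X) (L(X, x) = (7 + x)/((2*X)) = (7 + x)*(1/(2*X)) = (7 + x)/(2*X))
f = -66129/92 (f = -719 + (½)*(7 + (9 - 1*(-3)))/46 = -719 + (½)*(1/46)*(7 + (9 + 3)) = -719 + (½)*(1/46)*(7 + 12) = -719 + (½)*(1/46)*19 = -719 + 19/92 = -66129/92 ≈ -718.79)
f + 2119 = -66129/92 + 2119 = 128819/92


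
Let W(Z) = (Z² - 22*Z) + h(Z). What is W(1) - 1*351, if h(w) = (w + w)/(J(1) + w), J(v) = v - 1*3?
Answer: -374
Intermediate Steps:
J(v) = -3 + v (J(v) = v - 3 = -3 + v)
h(w) = 2*w/(-2 + w) (h(w) = (w + w)/((-3 + 1) + w) = (2*w)/(-2 + w) = 2*w/(-2 + w))
W(Z) = Z² - 22*Z + 2*Z/(-2 + Z) (W(Z) = (Z² - 22*Z) + 2*Z/(-2 + Z) = Z² - 22*Z + 2*Z/(-2 + Z))
W(1) - 1*351 = 1*(2 + (-22 + 1)*(-2 + 1))/(-2 + 1) - 1*351 = 1*(2 - 21*(-1))/(-1) - 351 = 1*(-1)*(2 + 21) - 351 = 1*(-1)*23 - 351 = -23 - 351 = -374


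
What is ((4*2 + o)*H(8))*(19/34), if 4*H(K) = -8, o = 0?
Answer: -152/17 ≈ -8.9412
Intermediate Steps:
H(K) = -2 (H(K) = (1/4)*(-8) = -2)
((4*2 + o)*H(8))*(19/34) = ((4*2 + 0)*(-2))*(19/34) = ((8 + 0)*(-2))*(19*(1/34)) = (8*(-2))*(19/34) = -16*19/34 = -152/17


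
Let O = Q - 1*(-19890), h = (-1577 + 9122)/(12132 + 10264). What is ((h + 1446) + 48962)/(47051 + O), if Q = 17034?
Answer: 1128945113/1880704100 ≈ 0.60028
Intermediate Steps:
h = 7545/22396 ≈ 0.33689
O = 36924 (O = 17034 - 1*(-19890) = 17034 + 19890 = 36924)
((h + 1446) + 48962)/(47051 + O) = ((7545/22396 + 1446) + 48962)/(47051 + 36924) = (32392161/22396 + 48962)/83975 = (1128945113/22396)*(1/83975) = 1128945113/1880704100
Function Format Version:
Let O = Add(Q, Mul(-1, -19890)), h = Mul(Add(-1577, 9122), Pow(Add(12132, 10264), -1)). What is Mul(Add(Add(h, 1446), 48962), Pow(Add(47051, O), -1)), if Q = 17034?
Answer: Rational(1128945113, 1880704100) ≈ 0.60028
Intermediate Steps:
h = Rational(7545, 22396) (h = Mul(7545, Pow(22396, -1)) = Mul(7545, Rational(1, 22396)) = Rational(7545, 22396) ≈ 0.33689)
O = 36924 (O = Add(17034, Mul(-1, -19890)) = Add(17034, 19890) = 36924)
Mul(Add(Add(h, 1446), 48962), Pow(Add(47051, O), -1)) = Mul(Add(Add(Rational(7545, 22396), 1446), 48962), Pow(Add(47051, 36924), -1)) = Mul(Add(Rational(32392161, 22396), 48962), Pow(83975, -1)) = Mul(Rational(1128945113, 22396), Rational(1, 83975)) = Rational(1128945113, 1880704100)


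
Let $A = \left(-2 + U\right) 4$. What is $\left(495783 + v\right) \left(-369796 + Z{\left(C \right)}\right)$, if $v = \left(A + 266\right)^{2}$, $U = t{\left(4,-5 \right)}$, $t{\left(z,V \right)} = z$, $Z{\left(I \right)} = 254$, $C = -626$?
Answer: $-210956376578$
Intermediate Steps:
$U = 4$
$A = 8$ ($A = \left(-2 + 4\right) 4 = 2 \cdot 4 = 8$)
$v = 75076$ ($v = \left(8 + 266\right)^{2} = 274^{2} = 75076$)
$\left(495783 + v\right) \left(-369796 + Z{\left(C \right)}\right) = \left(495783 + 75076\right) \left(-369796 + 254\right) = 570859 \left(-369542\right) = -210956376578$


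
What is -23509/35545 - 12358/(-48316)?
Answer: -348297867/858696110 ≈ -0.40561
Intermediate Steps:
-23509/35545 - 12358/(-48316) = -23509*1/35545 - 12358*(-1/48316) = -23509/35545 + 6179/24158 = -348297867/858696110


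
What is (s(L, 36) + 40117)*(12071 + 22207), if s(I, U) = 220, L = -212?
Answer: 1382671686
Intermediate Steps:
(s(L, 36) + 40117)*(12071 + 22207) = (220 + 40117)*(12071 + 22207) = 40337*34278 = 1382671686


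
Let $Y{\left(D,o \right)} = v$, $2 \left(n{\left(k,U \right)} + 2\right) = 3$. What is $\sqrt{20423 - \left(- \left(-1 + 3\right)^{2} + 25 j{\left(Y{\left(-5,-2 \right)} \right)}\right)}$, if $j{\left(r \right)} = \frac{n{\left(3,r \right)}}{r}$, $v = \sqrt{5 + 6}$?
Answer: $\frac{\sqrt{9886668 + 550 \sqrt{11}}}{22} \approx 142.94$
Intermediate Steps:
$n{\left(k,U \right)} = - \frac{1}{2}$ ($n{\left(k,U \right)} = -2 + \frac{1}{2} \cdot 3 = -2 + \frac{3}{2} = - \frac{1}{2}$)
$v = \sqrt{11} \approx 3.3166$
$Y{\left(D,o \right)} = \sqrt{11}$
$j{\left(r \right)} = - \frac{1}{2 r}$
$\sqrt{20423 - \left(- \left(-1 + 3\right)^{2} + 25 j{\left(Y{\left(-5,-2 \right)} \right)}\right)} = \sqrt{20423 - \left(- \left(-1 + 3\right)^{2} + 25 \left(- \frac{1}{2}\right) \frac{1}{\sqrt{11}}\right)} = \sqrt{20423 + \left(2^{2} - 25 \left(- \frac{\frac{1}{11} \sqrt{11}}{2}\right)\right)} = \sqrt{20423 + \left(4 - 25 \left(- \frac{\sqrt{11}}{22}\right)\right)} = \sqrt{20423 + \left(4 + \frac{25 \sqrt{11}}{22}\right)} = \sqrt{20427 + \frac{25 \sqrt{11}}{22}}$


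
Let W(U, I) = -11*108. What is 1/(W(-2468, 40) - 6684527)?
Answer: -1/6685715 ≈ -1.4957e-7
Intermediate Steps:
W(U, I) = -1188
1/(W(-2468, 40) - 6684527) = 1/(-1188 - 6684527) = 1/(-6685715) = -1/6685715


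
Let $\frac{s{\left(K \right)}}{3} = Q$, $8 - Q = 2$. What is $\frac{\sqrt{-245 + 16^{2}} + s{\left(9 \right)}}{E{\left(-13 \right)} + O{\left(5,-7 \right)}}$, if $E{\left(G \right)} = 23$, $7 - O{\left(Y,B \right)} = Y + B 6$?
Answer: $\frac{18}{67} + \frac{\sqrt{11}}{67} \approx 0.31816$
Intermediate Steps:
$Q = 6$ ($Q = 8 - 2 = 6$)
$s{\left(K \right)} = 18$ ($s{\left(K \right)} = 3 \cdot 6 = 18$)
$O{\left(Y,B \right)} = 7 - Y - 6 B$ ($O{\left(Y,B \right)} = 7 - \left(Y + B 6\right) = 7 - \left(Y + 6 B\right) = 7 - Y - 6 B$)
$\frac{\sqrt{-245 + 16^{2}} + s{\left(9 \right)}}{E{\left(-13 \right)} + O{\left(5,-7 \right)}} = \frac{\sqrt{-245 + 16^{2}} + 18}{23 - -44} = \frac{\sqrt{-245 + 256} + 18}{23 + \left(7 - 5 + 42\right)} = \frac{\sqrt{11} + 18}{23 + 44} = \frac{18 + \sqrt{11}}{67} = \left(18 + \sqrt{11}\right) \frac{1}{67} = \frac{18}{67} + \frac{\sqrt{11}}{67}$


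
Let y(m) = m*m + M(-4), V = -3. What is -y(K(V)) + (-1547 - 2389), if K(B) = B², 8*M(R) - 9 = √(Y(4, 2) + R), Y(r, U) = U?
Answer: -32145/8 - I*√2/8 ≈ -4018.1 - 0.17678*I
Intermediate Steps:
M(R) = 9/8 + √(2 + R)/8
y(m) = 9/8 + m² + I*√2/8 (y(m) = m*m + (9/8 + √(2 - 4)/8) = m² + (9/8 + √(-2)/8) = m² + (9/8 + (I*√2)/8) = m² + (9/8 + I*√2/8) = 9/8 + m² + I*√2/8)
-y(K(V)) + (-1547 - 2389) = -(9/8 + ((-3)²)² + I*√2/8) + (-1547 - 2389) = -(9/8 + 9² + I*√2/8) - 3936 = -(9/8 + 81 + I*√2/8) - 3936 = -(657/8 + I*√2/8) - 3936 = (-657/8 - I*√2/8) - 3936 = -32145/8 - I*√2/8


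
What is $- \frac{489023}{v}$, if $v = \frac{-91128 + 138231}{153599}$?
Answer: $- \frac{75113443777}{47103} \approx -1.5947 \cdot 10^{6}$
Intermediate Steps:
$v = \frac{47103}{153599}$ ($v = 47103 \cdot \frac{1}{153599} = \frac{47103}{153599} \approx 0.30666$)
$- \frac{489023}{v} = - \frac{489023}{\frac{47103}{153599}} = \left(-489023\right) \frac{153599}{47103} = - \frac{75113443777}{47103}$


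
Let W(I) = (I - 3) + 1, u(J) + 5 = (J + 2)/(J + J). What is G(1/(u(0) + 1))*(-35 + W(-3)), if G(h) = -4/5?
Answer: 32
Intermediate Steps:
u(J) = -5 + (2 + J)/(2*J) (u(J) = -5 + (J + 2)/(J + J) = -5 + (2 + J)/((2*J)) = -5 + (2 + J)*(1/(2*J)) = -5 + (2 + J)/(2*J))
W(I) = -2 + I (W(I) = (-3 + I) + 1 = -2 + I)
G(h) = -⅘ (G(h) = -4*⅕ = -⅘)
G(1/(u(0) + 1))*(-35 + W(-3)) = -4*(-35 + (-2 - 3))/5 = -4*(-35 - 5)/5 = -⅘*(-40) = 32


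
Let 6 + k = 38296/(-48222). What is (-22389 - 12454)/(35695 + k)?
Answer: -840099573/860478331 ≈ -0.97632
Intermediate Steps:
k = -163814/24111 (k = -6 + 38296/(-48222) = -6 + 38296*(-1/48222) = -6 - 19148/24111 = -163814/24111 ≈ -6.7942)
(-22389 - 12454)/(35695 + k) = (-22389 - 12454)/(35695 - 163814/24111) = -34843/860478331/24111 = -34843*24111/860478331 = -840099573/860478331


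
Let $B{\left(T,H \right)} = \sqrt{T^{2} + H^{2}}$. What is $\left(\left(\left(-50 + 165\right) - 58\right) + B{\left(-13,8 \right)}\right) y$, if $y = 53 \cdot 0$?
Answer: $0$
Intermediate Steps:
$B{\left(T,H \right)} = \sqrt{H^{2} + T^{2}}$
$y = 0$
$\left(\left(\left(-50 + 165\right) - 58\right) + B{\left(-13,8 \right)}\right) y = \left(\left(\left(-50 + 165\right) - 58\right) + \sqrt{8^{2} + \left(-13\right)^{2}}\right) 0 = \left(\left(115 - 58\right) + \sqrt{64 + 169}\right) 0 = \left(57 + \sqrt{233}\right) 0 = 0$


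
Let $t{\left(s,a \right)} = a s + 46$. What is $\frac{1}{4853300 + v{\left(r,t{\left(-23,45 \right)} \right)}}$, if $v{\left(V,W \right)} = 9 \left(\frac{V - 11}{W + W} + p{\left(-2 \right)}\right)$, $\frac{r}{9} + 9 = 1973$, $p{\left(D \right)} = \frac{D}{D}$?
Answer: $\frac{1978}{9599686217} \approx 2.0605 \cdot 10^{-7}$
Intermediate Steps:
$p{\left(D \right)} = 1$
$t{\left(s,a \right)} = 46 + a s$
$r = 17676$ ($r = -81 + 9 \cdot 1973 = -81 + 17757 = 17676$)
$v{\left(V,W \right)} = 9 + \frac{9 \left(-11 + V\right)}{2 W}$ ($v{\left(V,W \right)} = 9 \left(\frac{V - 11}{W + W} + 1\right) = 9 \left(\frac{-11 + V}{2 W} + 1\right) = 9 \left(1 + \frac{-11 + V}{2 W}\right) = 9 + \frac{9 \left(-11 + V\right)}{2 W}$)
$\frac{1}{4853300 + v{\left(r,t{\left(-23,45 \right)} \right)}} = \frac{1}{4853300 + \frac{9 \left(-11 + 17676 + 2 \left(46 + 45 \left(-23\right)\right)\right)}{2 \left(46 + 45 \left(-23\right)\right)}} = \frac{1}{4853300 + \frac{9 \left(-11 + 17676 + 2 \left(46 - 1035\right)\right)}{2 \left(46 - 1035\right)}} = \frac{1}{4853300 + \frac{9 \left(-11 + 17676 + 2 \left(-989\right)\right)}{2 \left(-989\right)}} = \frac{1}{4853300 + \frac{9}{2} \left(- \frac{1}{989}\right) \left(-11 + 17676 - 1978\right)} = \frac{1}{4853300 + \frac{9}{2} \left(- \frac{1}{989}\right) 15687} = \frac{1}{4853300 - \frac{141183}{1978}} = \frac{1}{\frac{9599686217}{1978}} = \frac{1978}{9599686217}$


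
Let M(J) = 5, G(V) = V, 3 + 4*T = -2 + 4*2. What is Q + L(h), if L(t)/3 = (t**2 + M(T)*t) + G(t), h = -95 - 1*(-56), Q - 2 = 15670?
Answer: 19533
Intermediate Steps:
T = 3/4 (T = -3/4 + (-2 + 4*2)/4 = -3/4 + (-2 + 8)/4 = -3/4 + (1/4)*6 = -3/4 + 3/2 = 3/4 ≈ 0.75000)
Q = 15672 (Q = 2 + 15670 = 15672)
h = -39 (h = -95 + 56 = -39)
L(t) = 3*t**2 + 18*t (L(t) = 3*((t**2 + 5*t) + t) = 3*(t**2 + 6*t) = 3*t**2 + 18*t)
Q + L(h) = 15672 + 3*(-39)*(6 - 39) = 15672 + 3*(-39)*(-33) = 15672 + 3861 = 19533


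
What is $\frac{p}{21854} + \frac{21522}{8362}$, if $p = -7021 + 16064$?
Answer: $\frac{272979677}{91371574} \approx 2.9876$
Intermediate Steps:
$p = 9043$
$\frac{p}{21854} + \frac{21522}{8362} = \frac{9043}{21854} + \frac{21522}{8362} = 9043 \cdot \frac{1}{21854} + 21522 \cdot \frac{1}{8362} = \frac{9043}{21854} + \frac{10761}{4181} = \frac{272979677}{91371574}$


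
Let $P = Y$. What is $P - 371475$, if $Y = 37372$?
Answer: $-334103$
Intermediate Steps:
$P = 37372$
$P - 371475 = 37372 - 371475 = -334103$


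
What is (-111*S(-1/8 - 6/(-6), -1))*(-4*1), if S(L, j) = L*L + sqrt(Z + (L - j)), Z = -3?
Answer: 5439/16 + 333*I*sqrt(2) ≈ 339.94 + 470.93*I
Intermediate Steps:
S(L, j) = L**2 + sqrt(-3 + L - j) (S(L, j) = L*L + sqrt(-3 + (L - j)) = L**2 + sqrt(-3 + L - j))
(-111*S(-1/8 - 6/(-6), -1))*(-4*1) = (-111*((-1/8 - 6/(-6))**2 + sqrt(-3 + (-1/8 - 6/(-6)) - 1*(-1))))*(-4*1) = -111*((-1*1/8 - 6*(-1/6))**2 + sqrt(-3 + (-1*1/8 - 6*(-1/6)) + 1))*(-4) = -111*((-1/8 + 1)**2 + sqrt(-3 + (-1/8 + 1) + 1))*(-4) = -111*((7/8)**2 + sqrt(-3 + 7/8 + 1))*(-4) = -111*(49/64 + sqrt(-9/8))*(-4) = -111*(49/64 + 3*I*sqrt(2)/4)*(-4) = (-5439/64 - 333*I*sqrt(2)/4)*(-4) = 5439/16 + 333*I*sqrt(2)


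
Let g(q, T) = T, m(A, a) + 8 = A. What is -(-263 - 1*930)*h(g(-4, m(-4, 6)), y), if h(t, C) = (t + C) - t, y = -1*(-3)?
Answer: 3579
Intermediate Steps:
m(A, a) = -8 + A
y = 3
h(t, C) = C (h(t, C) = (C + t) - t = C)
-(-263 - 1*930)*h(g(-4, m(-4, 6)), y) = -(-263 - 1*930)*3 = -(-263 - 930)*3 = -(-1193)*3 = -1*(-3579) = 3579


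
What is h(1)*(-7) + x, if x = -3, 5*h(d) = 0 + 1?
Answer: -22/5 ≈ -4.4000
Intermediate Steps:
h(d) = 1/5 (h(d) = (0 + 1)/5 = (1/5)*1 = 1/5)
h(1)*(-7) + x = (1/5)*(-7) - 3 = -7/5 - 3 = -22/5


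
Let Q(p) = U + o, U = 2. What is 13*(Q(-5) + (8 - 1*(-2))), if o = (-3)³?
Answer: -195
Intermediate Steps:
o = -27
Q(p) = -25 (Q(p) = 2 - 27 = -25)
13*(Q(-5) + (8 - 1*(-2))) = 13*(-25 + (8 - 1*(-2))) = 13*(-25 + (8 + 2)) = 13*(-25 + 10) = 13*(-15) = -195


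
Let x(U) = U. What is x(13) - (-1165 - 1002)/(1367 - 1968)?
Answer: 5646/601 ≈ 9.3943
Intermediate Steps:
x(13) - (-1165 - 1002)/(1367 - 1968) = 13 - (-1165 - 1002)/(1367 - 1968) = 13 - (-2167)/(-601) = 13 - (-2167)*(-1)/601 = 13 - 1*2167/601 = 13 - 2167/601 = 5646/601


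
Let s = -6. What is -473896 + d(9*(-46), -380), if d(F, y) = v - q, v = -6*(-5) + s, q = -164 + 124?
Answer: -473832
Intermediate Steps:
q = -40
v = 24 (v = -6*(-5) - 6 = 30 - 6 = 24)
d(F, y) = 64 (d(F, y) = 24 - 1*(-40) = 24 + 40 = 64)
-473896 + d(9*(-46), -380) = -473896 + 64 = -473832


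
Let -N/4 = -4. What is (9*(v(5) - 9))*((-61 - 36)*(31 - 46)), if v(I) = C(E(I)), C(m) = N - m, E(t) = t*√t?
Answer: 91665 - 65475*√5 ≈ -54742.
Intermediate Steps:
E(t) = t^(3/2)
N = 16 (N = -4*(-4) = 16)
C(m) = 16 - m
v(I) = 16 - I^(3/2)
(9*(v(5) - 9))*((-61 - 36)*(31 - 46)) = (9*((16 - 5^(3/2)) - 9))*((-61 - 36)*(31 - 46)) = (9*((16 - 5*√5) - 9))*(-97*(-15)) = (9*((16 - 5*√5) - 9))*1455 = (9*(7 - 5*√5))*1455 = (63 - 45*√5)*1455 = 91665 - 65475*√5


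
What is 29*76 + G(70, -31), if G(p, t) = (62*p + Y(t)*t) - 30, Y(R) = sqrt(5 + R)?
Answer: 6514 - 31*I*sqrt(26) ≈ 6514.0 - 158.07*I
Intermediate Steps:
G(p, t) = -30 + 62*p + t*sqrt(5 + t) (G(p, t) = (62*p + sqrt(5 + t)*t) - 30 = (62*p + t*sqrt(5 + t)) - 30 = -30 + 62*p + t*sqrt(5 + t))
29*76 + G(70, -31) = 29*76 + (-30 + 62*70 - 31*sqrt(5 - 31)) = 2204 + (-30 + 4340 - 31*I*sqrt(26)) = 2204 + (4310 - 31*I*sqrt(26)) = 6514 - 31*I*sqrt(26)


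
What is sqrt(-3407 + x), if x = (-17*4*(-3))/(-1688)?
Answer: I*sqrt(606753710)/422 ≈ 58.371*I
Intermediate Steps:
x = -51/422 (x = -68*(-3)*(-1/1688) = 204*(-1/1688) = -51/422 ≈ -0.12085)
sqrt(-3407 + x) = sqrt(-3407 - 51/422) = sqrt(-1437805/422) = I*sqrt(606753710)/422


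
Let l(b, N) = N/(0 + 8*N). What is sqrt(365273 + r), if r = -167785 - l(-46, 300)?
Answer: sqrt(3159806)/4 ≈ 444.40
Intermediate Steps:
l(b, N) = 1/8 (l(b, N) = N/((8*N)) = N*(1/(8*N)) = 1/8)
r = -1342281/8 (r = -167785 - 1*1/8 = -167785 - 1/8 = -1342281/8 ≈ -1.6779e+5)
sqrt(365273 + r) = sqrt(365273 - 1342281/8) = sqrt(1579903/8) = sqrt(3159806)/4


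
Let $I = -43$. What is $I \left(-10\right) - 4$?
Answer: $426$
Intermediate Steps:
$I \left(-10\right) - 4 = \left(-43\right) \left(-10\right) - 4 = 430 - 4 = 426$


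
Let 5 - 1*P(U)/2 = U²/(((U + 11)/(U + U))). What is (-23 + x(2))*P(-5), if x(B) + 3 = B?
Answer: -2240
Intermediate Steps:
x(B) = -3 + B
P(U) = 10 - 4*U³/(11 + U) (P(U) = 10 - 2*U²/((U + 11)/(U + U)) = 10 - 2*U²/((11 + U)/((2*U))) = 10 - 2*U²/((11 + U)*(1/(2*U))) = 10 - 2*U²/((11 + U)/(2*U)) = 10 - 2*U²*2*U/(11 + U) = 10 - 4*U³/(11 + U))
(-23 + x(2))*P(-5) = (-23 + (-3 + 2))*(2*(55 - 2*(-5)³ + 5*(-5))/(11 - 5)) = (-23 - 1)*(2*(55 - 2*(-125) - 25)/6) = -48*(55 + 250 - 25)/6 = -48*280/6 = -24*280/3 = -2240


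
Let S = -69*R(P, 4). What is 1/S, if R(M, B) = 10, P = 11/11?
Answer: -1/690 ≈ -0.0014493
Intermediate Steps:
P = 1 (P = 11*(1/11) = 1)
S = -690 (S = -69*10 = -690)
1/S = 1/(-690) = -1/690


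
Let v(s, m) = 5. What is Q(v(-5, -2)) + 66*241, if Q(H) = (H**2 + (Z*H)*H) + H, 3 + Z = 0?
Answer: 15861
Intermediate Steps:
Z = -3 (Z = -3 + 0 = -3)
Q(H) = H - 2*H**2 (Q(H) = (H**2 + (-3*H)*H) + H = (H**2 - 3*H**2) + H = -2*H**2 + H = H - 2*H**2)
Q(v(-5, -2)) + 66*241 = 5*(1 - 2*5) + 66*241 = 5*(1 - 10) + 15906 = 5*(-9) + 15906 = -45 + 15906 = 15861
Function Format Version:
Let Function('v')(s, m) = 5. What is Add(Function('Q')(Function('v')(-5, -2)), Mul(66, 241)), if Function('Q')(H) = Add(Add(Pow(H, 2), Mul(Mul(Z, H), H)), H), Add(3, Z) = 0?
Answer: 15861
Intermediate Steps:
Z = -3 (Z = Add(-3, 0) = -3)
Function('Q')(H) = Add(H, Mul(-2, Pow(H, 2))) (Function('Q')(H) = Add(Add(Pow(H, 2), Mul(Mul(-3, H), H)), H) = Add(Add(Pow(H, 2), Mul(-3, Pow(H, 2))), H) = Add(Mul(-2, Pow(H, 2)), H) = Add(H, Mul(-2, Pow(H, 2))))
Add(Function('Q')(Function('v')(-5, -2)), Mul(66, 241)) = Add(Mul(5, Add(1, Mul(-2, 5))), Mul(66, 241)) = Add(Mul(5, Add(1, -10)), 15906) = Add(Mul(5, -9), 15906) = Add(-45, 15906) = 15861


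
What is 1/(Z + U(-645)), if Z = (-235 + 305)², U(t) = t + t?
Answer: 1/3610 ≈ 0.00027701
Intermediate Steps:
U(t) = 2*t
Z = 4900 (Z = 70² = 4900)
1/(Z + U(-645)) = 1/(4900 + 2*(-645)) = 1/(4900 - 1290) = 1/3610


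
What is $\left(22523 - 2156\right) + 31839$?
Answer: $52206$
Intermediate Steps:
$\left(22523 - 2156\right) + 31839 = 20367 + 31839 = 52206$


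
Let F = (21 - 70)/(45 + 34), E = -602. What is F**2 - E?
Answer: 3759483/6241 ≈ 602.38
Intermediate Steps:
F = -49/79 ≈ -0.62025
F**2 - E = (-49/79)**2 - 1*(-602) = 2401/6241 + 602 = 3759483/6241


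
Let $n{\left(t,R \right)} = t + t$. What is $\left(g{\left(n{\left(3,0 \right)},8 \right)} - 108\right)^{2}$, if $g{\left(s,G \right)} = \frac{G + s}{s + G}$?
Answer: $11449$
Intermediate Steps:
$n{\left(t,R \right)} = 2 t$
$g{\left(s,G \right)} = 1$ ($g{\left(s,G \right)} = \frac{G + s}{G + s} = 1$)
$\left(g{\left(n{\left(3,0 \right)},8 \right)} - 108\right)^{2} = \left(1 - 108\right)^{2} = \left(-107\right)^{2} = 11449$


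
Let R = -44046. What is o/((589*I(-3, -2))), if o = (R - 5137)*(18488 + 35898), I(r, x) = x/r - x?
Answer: -4012299957/2356 ≈ -1.7030e+6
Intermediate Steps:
I(r, x) = -x + x/r
o = -2674866638 (o = (-44046 - 5137)*(18488 + 35898) = -49183*54386 = -2674866638)
o/((589*I(-3, -2))) = -2674866638*1/(589*(-1*(-2) - 2/(-3))) = -2674866638*1/(589*(2 - 2*(-⅓))) = -2674866638*1/(589*(2 + ⅔)) = -2674866638/(589*(8/3)) = -2674866638/4712/3 = -2674866638*3/4712 = -4012299957/2356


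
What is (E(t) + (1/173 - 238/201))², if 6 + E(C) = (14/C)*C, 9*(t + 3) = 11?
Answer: 56269058521/1209161529 ≈ 46.536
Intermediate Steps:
t = -16/9 (t = -3 + (⅑)*11 = -3 + 11/9 = -16/9 ≈ -1.7778)
E(C) = 8 (E(C) = -6 + (14/C)*C = -6 + 14 = 8)
(E(t) + (1/173 - 238/201))² = (8 + (1/173 - 238/201))² = (8 - 40973/34773)² = (237211/34773)² = 56269058521/1209161529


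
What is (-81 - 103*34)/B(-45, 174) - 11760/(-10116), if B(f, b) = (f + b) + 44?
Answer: -2850929/145839 ≈ -19.548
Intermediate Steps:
B(f, b) = 44 + b + f (B(f, b) = (b + f) + 44 = 44 + b + f)
(-81 - 103*34)/B(-45, 174) - 11760/(-10116) = (-81 - 103*34)/(44 + 174 - 45) - 11760/(-10116) = (-81 - 3502)/173 - 11760*(-1/10116) = -3583*1/173 + 980/843 = -3583/173 + 980/843 = -2850929/145839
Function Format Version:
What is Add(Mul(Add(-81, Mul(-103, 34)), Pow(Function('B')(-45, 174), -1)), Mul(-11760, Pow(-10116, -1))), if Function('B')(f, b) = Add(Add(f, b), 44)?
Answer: Rational(-2850929, 145839) ≈ -19.548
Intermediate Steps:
Function('B')(f, b) = Add(44, b, f) (Function('B')(f, b) = Add(Add(b, f), 44) = Add(44, b, f))
Add(Mul(Add(-81, Mul(-103, 34)), Pow(Function('B')(-45, 174), -1)), Mul(-11760, Pow(-10116, -1))) = Add(Mul(Add(-81, Mul(-103, 34)), Pow(Add(44, 174, -45), -1)), Mul(-11760, Pow(-10116, -1))) = Add(Mul(Add(-81, -3502), Pow(173, -1)), Mul(-11760, Rational(-1, 10116))) = Add(Mul(-3583, Rational(1, 173)), Rational(980, 843)) = Add(Rational(-3583, 173), Rational(980, 843)) = Rational(-2850929, 145839)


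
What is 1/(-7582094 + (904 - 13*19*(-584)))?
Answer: -1/7436942 ≈ -1.3446e-7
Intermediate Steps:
1/(-7582094 + (904 - 13*19*(-584))) = 1/(-7582094 + (904 - 247*(-584))) = 1/(-7582094 + (904 + 144248)) = 1/(-7582094 + 145152) = 1/(-7436942) = -1/7436942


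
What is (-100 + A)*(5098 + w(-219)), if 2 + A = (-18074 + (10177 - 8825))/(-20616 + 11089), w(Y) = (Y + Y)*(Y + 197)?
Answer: -14071441488/9527 ≈ -1.4770e+6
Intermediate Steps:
w(Y) = 2*Y*(197 + Y) (w(Y) = (2*Y)*(197 + Y) = 2*Y*(197 + Y))
A = -2332/9527 (A = -2 + (-18074 + (10177 - 8825))/(-20616 + 11089) = -2 + (-18074 + 1352)/(-9527) = -2 - 16722*(-1/9527) = -2 + 16722/9527 = -2332/9527 ≈ -0.24478)
(-100 + A)*(5098 + w(-219)) = (-100 - 2332/9527)*(5098 + 2*(-219)*(197 - 219)) = -955032*(5098 + 2*(-219)*(-22))/9527 = -955032*(5098 + 9636)/9527 = -955032/9527*14734 = -14071441488/9527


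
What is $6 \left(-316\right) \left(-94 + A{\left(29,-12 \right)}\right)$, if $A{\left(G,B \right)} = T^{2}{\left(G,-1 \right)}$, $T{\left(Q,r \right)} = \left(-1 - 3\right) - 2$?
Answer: $109968$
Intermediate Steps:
$T{\left(Q,r \right)} = -6$ ($T{\left(Q,r \right)} = -4 - 2 = -6$)
$A{\left(G,B \right)} = 36$ ($A{\left(G,B \right)} = \left(-6\right)^{2} = 36$)
$6 \left(-316\right) \left(-94 + A{\left(29,-12 \right)}\right) = 6 \left(-316\right) \left(-94 + 36\right) = \left(-1896\right) \left(-58\right) = 109968$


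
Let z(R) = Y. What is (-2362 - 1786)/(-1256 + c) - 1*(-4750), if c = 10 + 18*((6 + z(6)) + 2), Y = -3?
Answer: 80811/17 ≈ 4753.6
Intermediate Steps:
z(R) = -3
c = 100 (c = 10 + 18*((6 - 3) + 2) = 10 + 18*(3 + 2) = 10 + 18*5 = 10 + 90 = 100)
(-2362 - 1786)/(-1256 + c) - 1*(-4750) = (-2362 - 1786)/(-1256 + 100) - 1*(-4750) = -4148/(-1156) + 4750 = -4148*(-1/1156) + 4750 = 61/17 + 4750 = 80811/17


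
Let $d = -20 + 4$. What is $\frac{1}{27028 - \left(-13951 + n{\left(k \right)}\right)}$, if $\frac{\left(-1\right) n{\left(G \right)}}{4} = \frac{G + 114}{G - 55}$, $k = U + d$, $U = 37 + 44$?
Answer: $\frac{5}{205253} \approx 2.436 \cdot 10^{-5}$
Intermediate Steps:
$U = 81$
$d = -16$
$k = 65$ ($k = 81 - 16 = 65$)
$n{\left(G \right)} = - \frac{4 \left(114 + G\right)}{-55 + G}$ ($n{\left(G \right)} = - 4 \frac{G + 114}{G - 55} = - 4 \frac{114 + G}{-55 + G} = - \frac{4 \left(114 + G\right)}{-55 + G}$)
$\frac{1}{27028 - \left(-13951 + n{\left(k \right)}\right)} = \frac{1}{27028 + \left(13951 - \frac{4 \left(-114 - 65\right)}{-55 + 65}\right)} = \frac{1}{27028 + \left(13951 - \frac{4 \left(-114 - 65\right)}{10}\right)} = \frac{1}{27028 + \left(13951 - 4 \cdot \frac{1}{10} \left(-179\right)\right)} = \frac{1}{27028 + \left(13951 - - \frac{358}{5}\right)} = \frac{1}{27028 + \left(13951 + \frac{358}{5}\right)} = \frac{1}{27028 + \frac{70113}{5}} = \frac{1}{\frac{205253}{5}} = \frac{5}{205253}$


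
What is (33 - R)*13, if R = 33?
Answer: 0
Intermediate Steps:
(33 - R)*13 = (33 - 1*33)*13 = (33 - 33)*13 = 0*13 = 0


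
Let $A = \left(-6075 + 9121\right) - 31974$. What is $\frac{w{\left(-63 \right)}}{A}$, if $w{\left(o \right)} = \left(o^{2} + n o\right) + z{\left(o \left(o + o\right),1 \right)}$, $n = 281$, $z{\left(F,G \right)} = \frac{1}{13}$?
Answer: $\frac{178541}{376064} \approx 0.47476$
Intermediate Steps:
$z{\left(F,G \right)} = \frac{1}{13}$
$A = -28928$ ($A = 3046 - 31974 = -28928$)
$w{\left(o \right)} = \frac{1}{13} + o^{2} + 281 o$ ($w{\left(o \right)} = \left(o^{2} + 281 o\right) + \frac{1}{13} = \frac{1}{13} + o^{2} + 281 o$)
$\frac{w{\left(-63 \right)}}{A} = \frac{\frac{1}{13} + \left(-63\right)^{2} + 281 \left(-63\right)}{-28928} = \left(\frac{1}{13} + 3969 - 17703\right) \left(- \frac{1}{28928}\right) = \left(- \frac{178541}{13}\right) \left(- \frac{1}{28928}\right) = \frac{178541}{376064}$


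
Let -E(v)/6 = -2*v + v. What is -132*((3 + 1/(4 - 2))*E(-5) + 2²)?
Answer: 13332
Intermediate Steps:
E(v) = 6*v (E(v) = -6*(-2*v + v) = -(-6)*v = 6*v)
-132*((3 + 1/(4 - 2))*E(-5) + 2²) = -132*((3 + 1/(4 - 2))*(6*(-5)) + 2²) = -132*((3 + 1/2)*(-30) + 4) = -132*((3 + ½)*(-30) + 4) = -132*((7/2)*(-30) + 4) = -132*(-105 + 4) = -132*(-101) = 13332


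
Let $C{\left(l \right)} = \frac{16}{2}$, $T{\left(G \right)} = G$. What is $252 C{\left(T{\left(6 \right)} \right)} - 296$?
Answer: $1720$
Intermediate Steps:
$C{\left(l \right)} = 8$ ($C{\left(l \right)} = 16 \cdot \frac{1}{2} = 8$)
$252 C{\left(T{\left(6 \right)} \right)} - 296 = 252 \cdot 8 - 296 = 2016 - 296 = 1720$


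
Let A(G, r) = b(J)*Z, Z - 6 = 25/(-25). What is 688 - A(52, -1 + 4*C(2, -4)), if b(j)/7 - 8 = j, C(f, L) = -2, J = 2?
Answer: 338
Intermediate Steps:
b(j) = 56 + 7*j
Z = 5 (Z = 6 + 25/(-25) = 6 + 25*(-1/25) = 6 - 1 = 5)
A(G, r) = 350 (A(G, r) = (56 + 7*2)*5 = (56 + 14)*5 = 70*5 = 350)
688 - A(52, -1 + 4*C(2, -4)) = 688 - 1*350 = 688 - 350 = 338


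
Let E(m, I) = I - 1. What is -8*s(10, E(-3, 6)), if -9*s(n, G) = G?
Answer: 40/9 ≈ 4.4444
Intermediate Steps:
E(m, I) = -1 + I
s(n, G) = -G/9
-8*s(10, E(-3, 6)) = -(-8)*(-1 + 6)/9 = -(-8)*5/9 = -8*(-5/9) = 40/9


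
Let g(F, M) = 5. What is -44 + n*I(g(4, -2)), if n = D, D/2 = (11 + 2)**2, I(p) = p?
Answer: 1646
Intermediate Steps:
D = 338 (D = 2*(11 + 2)**2 = 2*13**2 = 2*169 = 338)
n = 338
-44 + n*I(g(4, -2)) = -44 + 338*5 = -44 + 1690 = 1646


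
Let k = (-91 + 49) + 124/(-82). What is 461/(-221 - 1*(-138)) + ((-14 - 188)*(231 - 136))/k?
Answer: 32240573/74036 ≈ 435.47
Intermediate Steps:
k = -1784/41 (k = -42 + 124*(-1/82) = -42 - 62/41 = -1784/41 ≈ -43.512)
461/(-221 - 1*(-138)) + ((-14 - 188)*(231 - 136))/k = 461/(-221 - 1*(-138)) + ((-14 - 188)*(231 - 136))/(-1784/41) = 461/(-221 + 138) - 202*95*(-41/1784) = 461/(-83) - 19190*(-41/1784) = 461*(-1/83) + 393395/892 = -461/83 + 393395/892 = 32240573/74036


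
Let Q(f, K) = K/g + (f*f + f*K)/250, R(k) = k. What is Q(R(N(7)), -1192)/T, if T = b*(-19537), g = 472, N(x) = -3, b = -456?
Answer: 4979/3754453200 ≈ 1.3262e-6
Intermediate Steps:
Q(f, K) = f**2/250 + K/472 + K*f/250 (Q(f, K) = K/472 + (f*f + f*K)/250 = K*(1/472) + (f**2 + K*f)*(1/250) = K/472 + (f**2/250 + K*f/250) = f**2/250 + K/472 + K*f/250)
T = 8908872 (T = -456*(-19537) = 8908872)
Q(R(N(7)), -1192)/T = ((1/472)*(-1192) + (1/250)*(-3)*(-1192 - 3))/8908872 = (-149/59 + (1/250)*(-3)*(-1195))*(1/8908872) = (-149/59 + 717/50)*(1/8908872) = (34853/2950)*(1/8908872) = 4979/3754453200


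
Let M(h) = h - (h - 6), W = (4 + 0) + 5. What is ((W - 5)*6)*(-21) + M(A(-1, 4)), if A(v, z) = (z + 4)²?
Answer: -498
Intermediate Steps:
W = 9 (W = 4 + 5 = 9)
A(v, z) = (4 + z)²
M(h) = 6 (M(h) = h - (-6 + h) = h + (6 - h) = 6)
((W - 5)*6)*(-21) + M(A(-1, 4)) = ((9 - 5)*6)*(-21) + 6 = (4*6)*(-21) + 6 = 24*(-21) + 6 = -504 + 6 = -498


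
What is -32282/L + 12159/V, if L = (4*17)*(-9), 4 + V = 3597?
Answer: 61715267/1099458 ≈ 56.132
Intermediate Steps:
V = 3593 (V = -4 + 3597 = 3593)
L = -612 (L = 68*(-9) = -612)
-32282/L + 12159/V = -32282/(-612) + 12159/3593 = -32282*(-1/612) + 12159*(1/3593) = 16141/306 + 12159/3593 = 61715267/1099458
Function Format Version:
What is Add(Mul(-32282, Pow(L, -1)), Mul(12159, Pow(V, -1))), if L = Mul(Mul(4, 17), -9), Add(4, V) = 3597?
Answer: Rational(61715267, 1099458) ≈ 56.132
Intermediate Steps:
V = 3593 (V = Add(-4, 3597) = 3593)
L = -612 (L = Mul(68, -9) = -612)
Add(Mul(-32282, Pow(L, -1)), Mul(12159, Pow(V, -1))) = Add(Mul(-32282, Pow(-612, -1)), Mul(12159, Pow(3593, -1))) = Add(Mul(-32282, Rational(-1, 612)), Mul(12159, Rational(1, 3593))) = Add(Rational(16141, 306), Rational(12159, 3593)) = Rational(61715267, 1099458)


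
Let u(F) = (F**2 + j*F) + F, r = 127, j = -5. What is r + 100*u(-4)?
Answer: 3327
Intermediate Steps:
u(F) = F**2 - 4*F (u(F) = (F**2 - 5*F) + F = F**2 - 4*F)
r + 100*u(-4) = 127 + 100*(-4*(-4 - 4)) = 127 + 100*(-4*(-8)) = 127 + 100*32 = 127 + 3200 = 3327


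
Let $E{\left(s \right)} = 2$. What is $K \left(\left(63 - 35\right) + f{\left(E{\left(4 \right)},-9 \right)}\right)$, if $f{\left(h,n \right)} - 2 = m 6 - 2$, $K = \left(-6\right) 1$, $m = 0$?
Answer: $-168$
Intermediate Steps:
$K = -6$
$f{\left(h,n \right)} = 0$ ($f{\left(h,n \right)} = 2 + \left(0 \cdot 6 - 2\right) = 2 + \left(0 - 2\right) = 2 - 2 = 0$)
$K \left(\left(63 - 35\right) + f{\left(E{\left(4 \right)},-9 \right)}\right) = - 6 \left(\left(63 - 35\right) + 0\right) = - 6 \left(28 + 0\right) = \left(-6\right) 28 = -168$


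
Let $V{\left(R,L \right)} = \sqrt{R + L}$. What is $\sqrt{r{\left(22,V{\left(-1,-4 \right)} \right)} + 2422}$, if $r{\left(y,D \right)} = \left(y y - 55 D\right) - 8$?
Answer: $\sqrt{2898 - 55 i \sqrt{5}} \approx 53.845 - 1.142 i$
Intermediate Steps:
$V{\left(R,L \right)} = \sqrt{L + R}$
$r{\left(y,D \right)} = -8 + y^{2} - 55 D$ ($r{\left(y,D \right)} = \left(y^{2} - 55 D\right) - 8 = -8 + y^{2} - 55 D$)
$\sqrt{r{\left(22,V{\left(-1,-4 \right)} \right)} + 2422} = \sqrt{\left(-8 + 22^{2} - 55 \sqrt{-4 - 1}\right) + 2422} = \sqrt{\left(-8 + 484 - 55 \sqrt{-5}\right) + 2422} = \sqrt{\left(-8 + 484 - 55 i \sqrt{5}\right) + 2422} = \sqrt{\left(476 - 55 i \sqrt{5}\right) + 2422} = \sqrt{2898 - 55 i \sqrt{5}}$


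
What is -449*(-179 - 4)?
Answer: 82167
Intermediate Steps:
-449*(-179 - 4) = -449*(-183) = 82167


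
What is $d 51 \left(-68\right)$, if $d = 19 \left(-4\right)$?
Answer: $263568$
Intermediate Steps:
$d = -76$
$d 51 \left(-68\right) = \left(-76\right) 51 \left(-68\right) = \left(-3876\right) \left(-68\right) = 263568$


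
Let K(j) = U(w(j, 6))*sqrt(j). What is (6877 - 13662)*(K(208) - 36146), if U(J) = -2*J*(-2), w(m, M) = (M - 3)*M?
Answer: 245250610 - 1954080*sqrt(13) ≈ 2.3821e+8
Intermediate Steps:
w(m, M) = M*(-3 + M) (w(m, M) = (-3 + M)*M = M*(-3 + M))
U(J) = 4*J
K(j) = 72*sqrt(j) (K(j) = (4*(6*(-3 + 6)))*sqrt(j) = (4*(6*3))*sqrt(j) = (4*18)*sqrt(j) = 72*sqrt(j))
(6877 - 13662)*(K(208) - 36146) = (6877 - 13662)*(72*sqrt(208) - 36146) = -6785*(72*(4*sqrt(13)) - 36146) = -6785*(288*sqrt(13) - 36146) = -6785*(-36146 + 288*sqrt(13)) = 245250610 - 1954080*sqrt(13)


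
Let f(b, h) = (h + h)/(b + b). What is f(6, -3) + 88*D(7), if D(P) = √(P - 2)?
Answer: -½ + 88*√5 ≈ 196.27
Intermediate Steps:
D(P) = √(-2 + P)
f(b, h) = h/b (f(b, h) = (2*h)/((2*b)) = (2*h)*(1/(2*b)) = h/b)
f(6, -3) + 88*D(7) = -3/6 + 88*√(-2 + 7) = -3*⅙ + 88*√5 = -½ + 88*√5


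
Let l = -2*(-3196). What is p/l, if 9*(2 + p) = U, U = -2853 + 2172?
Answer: -233/19176 ≈ -0.012151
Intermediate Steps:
U = -681
l = 6392
p = -233/3 (p = -2 + (⅑)*(-681) = -2 - 227/3 = -233/3 ≈ -77.667)
p/l = -233/3/6392 = -233/3*1/6392 = -233/19176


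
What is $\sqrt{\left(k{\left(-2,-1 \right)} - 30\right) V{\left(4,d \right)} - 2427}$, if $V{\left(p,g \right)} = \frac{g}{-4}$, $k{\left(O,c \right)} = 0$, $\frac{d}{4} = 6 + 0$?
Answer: $i \sqrt{2247} \approx 47.403 i$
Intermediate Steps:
$d = 24$ ($d = 4 \left(6 + 0\right) = 4 \cdot 6 = 24$)
$V{\left(p,g \right)} = - \frac{g}{4}$ ($V{\left(p,g \right)} = g \left(- \frac{1}{4}\right) = - \frac{g}{4}$)
$\sqrt{\left(k{\left(-2,-1 \right)} - 30\right) V{\left(4,d \right)} - 2427} = \sqrt{\left(0 - 30\right) \left(\left(- \frac{1}{4}\right) 24\right) - 2427} = \sqrt{\left(-30\right) \left(-6\right) - 2427} = \sqrt{180 - 2427} = \sqrt{-2247} = i \sqrt{2247}$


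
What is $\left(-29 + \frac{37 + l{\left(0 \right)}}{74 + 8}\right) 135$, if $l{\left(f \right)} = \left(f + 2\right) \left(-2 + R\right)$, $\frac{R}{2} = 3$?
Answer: $- \frac{314955}{82} \approx -3840.9$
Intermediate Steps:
$R = 6$ ($R = 2 \cdot 3 = 6$)
$l{\left(f \right)} = 8 + 4 f$ ($l{\left(f \right)} = \left(f + 2\right) \left(-2 + 6\right) = \left(2 + f\right) 4 = 8 + 4 f$)
$\left(-29 + \frac{37 + l{\left(0 \right)}}{74 + 8}\right) 135 = \left(-29 + \frac{37 + \left(8 + 4 \cdot 0\right)}{74 + 8}\right) 135 = \left(-29 + \frac{37 + \left(8 + 0\right)}{82}\right) 135 = \left(-29 + \left(37 + 8\right) \frac{1}{82}\right) 135 = \left(-29 + 45 \cdot \frac{1}{82}\right) 135 = \left(-29 + \frac{45}{82}\right) 135 = \left(- \frac{2333}{82}\right) 135 = - \frac{314955}{82}$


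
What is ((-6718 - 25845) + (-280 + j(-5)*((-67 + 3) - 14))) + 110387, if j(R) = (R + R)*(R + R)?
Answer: 69744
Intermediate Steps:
j(R) = 4*R**2 (j(R) = (2*R)*(2*R) = 4*R**2)
((-6718 - 25845) + (-280 + j(-5)*((-67 + 3) - 14))) + 110387 = ((-6718 - 25845) + (-280 + (4*(-5)**2)*((-67 + 3) - 14))) + 110387 = (-32563 + (-280 + (4*25)*(-64 - 14))) + 110387 = (-32563 + (-280 + 100*(-78))) + 110387 = (-32563 + (-280 - 7800)) + 110387 = (-32563 - 8080) + 110387 = -40643 + 110387 = 69744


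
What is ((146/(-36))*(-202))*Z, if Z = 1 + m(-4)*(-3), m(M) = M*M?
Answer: -346531/9 ≈ -38503.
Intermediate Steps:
m(M) = M²
Z = -47 (Z = 1 + (-4)²*(-3) = 1 + 16*(-3) = 1 - 48 = -47)
((146/(-36))*(-202))*Z = ((146/(-36))*(-202))*(-47) = ((146*(-1/36))*(-202))*(-47) = -73/18*(-202)*(-47) = (7373/9)*(-47) = -346531/9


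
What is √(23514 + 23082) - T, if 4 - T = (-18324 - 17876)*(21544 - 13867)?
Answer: -277907404 + 2*√11649 ≈ -2.7791e+8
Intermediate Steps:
T = 277907404 (T = 4 - (-18324 - 17876)*(21544 - 13867) = 4 - (-36200)*7677 = 4 - 1*(-277907400) = 4 + 277907400 = 277907404)
√(23514 + 23082) - T = √(23514 + 23082) - 1*277907404 = √46596 - 277907404 = 2*√11649 - 277907404 = -277907404 + 2*√11649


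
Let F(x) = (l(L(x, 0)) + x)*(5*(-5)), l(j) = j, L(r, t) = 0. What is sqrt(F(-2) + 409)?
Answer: 3*sqrt(51) ≈ 21.424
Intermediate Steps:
F(x) = -25*x (F(x) = (0 + x)*(5*(-5)) = x*(-25) = -25*x)
sqrt(F(-2) + 409) = sqrt(-25*(-2) + 409) = sqrt(50 + 409) = sqrt(459) = 3*sqrt(51)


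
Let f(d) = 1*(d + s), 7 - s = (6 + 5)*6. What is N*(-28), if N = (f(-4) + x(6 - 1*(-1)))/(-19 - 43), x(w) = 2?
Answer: -854/31 ≈ -27.548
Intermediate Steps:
s = -59 (s = 7 - (6 + 5)*6 = 7 - 11*6 = 7 - 1*66 = 7 - 66 = -59)
f(d) = -59 + d (f(d) = 1*(d - 59) = 1*(-59 + d) = -59 + d)
N = 61/62 (N = ((-59 - 4) + 2)/(-19 - 43) = (-63 + 2)/(-62) = -61*(-1/62) = 61/62 ≈ 0.98387)
N*(-28) = (61/62)*(-28) = -854/31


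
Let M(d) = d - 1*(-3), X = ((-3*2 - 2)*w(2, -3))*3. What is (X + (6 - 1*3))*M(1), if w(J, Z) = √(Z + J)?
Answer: 12 - 96*I ≈ 12.0 - 96.0*I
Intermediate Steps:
w(J, Z) = √(J + Z)
X = -24*I (X = ((-3*2 - 2)*√(2 - 3))*3 = ((-6 - 2)*√(-1))*3 = -8*I*3 = -24*I ≈ -24.0*I)
M(d) = 3 + d (M(d) = d + 3 = 3 + d)
(X + (6 - 1*3))*M(1) = (-24*I + (6 - 1*3))*(3 + 1) = (-24*I + (6 - 3))*4 = (-24*I + 3)*4 = (3 - 24*I)*4 = 12 - 96*I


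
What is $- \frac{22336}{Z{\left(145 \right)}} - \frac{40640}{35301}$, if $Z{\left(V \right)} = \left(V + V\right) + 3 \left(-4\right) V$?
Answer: $\frac{364777568}{25593225} \approx 14.253$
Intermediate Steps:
$Z{\left(V \right)} = - 10 V$ ($Z{\left(V \right)} = 2 V - 12 V = - 10 V$)
$- \frac{22336}{Z{\left(145 \right)}} - \frac{40640}{35301} = - \frac{22336}{\left(-10\right) 145} - \frac{40640}{35301} = - \frac{22336}{-1450} - \frac{40640}{35301} = \left(-22336\right) \left(- \frac{1}{1450}\right) - \frac{40640}{35301} = \frac{11168}{725} - \frac{40640}{35301} = \frac{364777568}{25593225}$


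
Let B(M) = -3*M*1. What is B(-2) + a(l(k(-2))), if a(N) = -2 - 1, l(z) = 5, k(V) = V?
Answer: 3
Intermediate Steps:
B(M) = -3*M
a(N) = -3
B(-2) + a(l(k(-2))) = -3*(-2) - 3 = 6 - 3 = 3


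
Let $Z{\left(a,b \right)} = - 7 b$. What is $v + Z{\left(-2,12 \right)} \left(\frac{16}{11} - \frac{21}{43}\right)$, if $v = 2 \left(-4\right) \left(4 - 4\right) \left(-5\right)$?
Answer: $- \frac{38388}{473} \approx -81.159$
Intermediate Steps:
$v = 0$ ($v = - 8 \cdot 0 \left(-5\right) = \left(-8\right) 0 = 0$)
$v + Z{\left(-2,12 \right)} \left(\frac{16}{11} - \frac{21}{43}\right) = 0 + \left(-7\right) 12 \left(\frac{16}{11} - \frac{21}{43}\right) = 0 - 84 \left(16 \cdot \frac{1}{11} - \frac{21}{43}\right) = 0 - 84 \left(\frac{16}{11} - \frac{21}{43}\right) = 0 - \frac{38388}{473} = - \frac{38388}{473}$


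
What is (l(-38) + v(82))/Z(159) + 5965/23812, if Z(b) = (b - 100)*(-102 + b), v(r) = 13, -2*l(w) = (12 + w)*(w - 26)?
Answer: 186089/26693252 ≈ 0.0069714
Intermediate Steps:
l(w) = -(-26 + w)*(12 + w)/2 (l(w) = -(12 + w)*(w - 26)/2 = -(12 + w)*(-26 + w)/2 = -(-26 + w)*(12 + w)/2)
Z(b) = (-102 + b)*(-100 + b) (Z(b) = (-100 + b)*(-102 + b) = (-102 + b)*(-100 + b))
(l(-38) + v(82))/Z(159) + 5965/23812 = ((156 + 7*(-38) - ½*(-38)²) + 13)/(10200 + 159² - 202*159) + 5965/23812 = ((156 - 266 - ½*1444) + 13)/(10200 + 25281 - 32118) + 5965*(1/23812) = ((156 - 266 - 722) + 13)/3363 + 5965/23812 = (-832 + 13)*(1/3363) + 5965/23812 = -819*1/3363 + 5965/23812 = -273/1121 + 5965/23812 = 186089/26693252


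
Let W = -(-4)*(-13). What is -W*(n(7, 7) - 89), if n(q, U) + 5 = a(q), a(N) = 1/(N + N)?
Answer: -34190/7 ≈ -4884.3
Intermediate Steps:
a(N) = 1/(2*N)
W = -52 (W = -1*52 = -52)
n(q, U) = -5 + 1/(2*q)
-W*(n(7, 7) - 89) = -(-52)*((-5 + (½)/7) - 89) = -(-52)*((-5 + (½)*(⅐)) - 89) = -(-52)*((-5 + 1/14) - 89) = -(-52)*(-69/14 - 89) = -(-52)*(-1315)/14 = -1*34190/7 = -34190/7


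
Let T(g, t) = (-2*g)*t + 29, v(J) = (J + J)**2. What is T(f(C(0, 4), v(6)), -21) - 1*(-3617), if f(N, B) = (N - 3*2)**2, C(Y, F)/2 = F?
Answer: 3814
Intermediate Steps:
C(Y, F) = 2*F
v(J) = 4*J**2 (v(J) = (2*J)**2 = 4*J**2)
f(N, B) = (-6 + N)**2 (f(N, B) = (N - 6)**2 = (-6 + N)**2)
T(g, t) = 29 - 2*g*t (T(g, t) = -2*g*t + 29 = 29 - 2*g*t)
T(f(C(0, 4), v(6)), -21) - 1*(-3617) = (29 - 2*(-6 + 2*4)**2*(-21)) - 1*(-3617) = (29 - 2*(-6 + 8)**2*(-21)) + 3617 = (29 - 2*2**2*(-21)) + 3617 = (29 - 2*4*(-21)) + 3617 = (29 + 168) + 3617 = 197 + 3617 = 3814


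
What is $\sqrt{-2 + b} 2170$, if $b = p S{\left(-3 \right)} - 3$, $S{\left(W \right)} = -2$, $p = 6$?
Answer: $2170 i \sqrt{17} \approx 8947.1 i$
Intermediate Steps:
$b = -15$ ($b = 6 \left(-2\right) - 3 = -12 - 3 = -15$)
$\sqrt{-2 + b} 2170 = \sqrt{-2 - 15} \cdot 2170 = \sqrt{-17} \cdot 2170 = i \sqrt{17} \cdot 2170 = 2170 i \sqrt{17}$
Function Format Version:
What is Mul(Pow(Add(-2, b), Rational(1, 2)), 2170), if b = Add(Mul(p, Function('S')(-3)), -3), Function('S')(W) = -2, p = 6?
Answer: Mul(2170, I, Pow(17, Rational(1, 2))) ≈ Mul(8947.1, I)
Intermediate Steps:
b = -15 (b = Add(Mul(6, -2), -3) = Add(-12, -3) = -15)
Mul(Pow(Add(-2, b), Rational(1, 2)), 2170) = Mul(Pow(Add(-2, -15), Rational(1, 2)), 2170) = Mul(Pow(-17, Rational(1, 2)), 2170) = Mul(Mul(I, Pow(17, Rational(1, 2))), 2170) = Mul(2170, I, Pow(17, Rational(1, 2)))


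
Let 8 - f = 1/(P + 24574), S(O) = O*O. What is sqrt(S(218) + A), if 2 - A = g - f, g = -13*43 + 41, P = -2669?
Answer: sqrt(23056744287395)/21905 ≈ 219.21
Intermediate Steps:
g = -518 (g = -559 + 41 = -518)
S(O) = O**2
f = 175239/21905 (f = 8 - 1/(-2669 + 24574) = 8 - 1/21905 = 175239/21905 ≈ 8.0000)
A = 11565839/21905 (A = 2 - (-518 - 1*175239/21905) = 2 - (-518 - 175239/21905) = 2 - 1*(-11522029/21905) = 2 + 11522029/21905 = 11565839/21905 ≈ 528.00)
sqrt(S(218) + A) = sqrt(218**2 + 11565839/21905) = sqrt(47524 + 11565839/21905) = sqrt(1052579059/21905) = sqrt(23056744287395)/21905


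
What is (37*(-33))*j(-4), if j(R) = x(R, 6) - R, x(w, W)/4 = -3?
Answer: 9768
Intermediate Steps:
x(w, W) = -12 (x(w, W) = 4*(-3) = -12)
j(R) = -12 - R
(37*(-33))*j(-4) = (37*(-33))*(-12 - 1*(-4)) = -1221*(-12 + 4) = -1221*(-8) = 9768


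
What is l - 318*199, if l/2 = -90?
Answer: -63462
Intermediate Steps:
l = -180 (l = 2*(-90) = -180)
l - 318*199 = -180 - 318*199 = -180 - 63282 = -63462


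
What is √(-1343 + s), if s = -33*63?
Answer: I*√3422 ≈ 58.498*I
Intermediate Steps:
s = -2079
√(-1343 + s) = √(-1343 - 2079) = √(-3422) = I*√3422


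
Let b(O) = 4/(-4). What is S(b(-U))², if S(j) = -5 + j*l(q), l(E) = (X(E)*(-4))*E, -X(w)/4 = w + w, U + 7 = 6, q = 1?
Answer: 1369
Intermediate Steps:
U = -1 (U = -7 + 6 = -1)
X(w) = -8*w (X(w) = -4*(w + w) = -8*w)
l(E) = 32*E² (l(E) = (-8*E*(-4))*E = (32*E)*E = 32*E²)
b(O) = -1 (b(O) = 4*(-¼) = -1)
S(j) = -5 + 32*j (S(j) = -5 + j*(32*1²) = -5 + j*(32*1) = -5 + j*32 = -5 + 32*j)
S(b(-U))² = (-5 + 32*(-1))² = (-5 - 32)² = (-37)² = 1369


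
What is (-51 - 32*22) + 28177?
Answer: 27422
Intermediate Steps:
(-51 - 32*22) + 28177 = (-51 - 704) + 28177 = -755 + 28177 = 27422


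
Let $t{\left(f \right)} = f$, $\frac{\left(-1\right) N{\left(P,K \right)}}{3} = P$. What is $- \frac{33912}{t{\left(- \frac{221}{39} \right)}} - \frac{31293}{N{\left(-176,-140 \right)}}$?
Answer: $\frac{17728209}{2992} \approx 5925.2$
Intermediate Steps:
$N{\left(P,K \right)} = - 3 P$
$- \frac{33912}{t{\left(- \frac{221}{39} \right)}} - \frac{31293}{N{\left(-176,-140 \right)}} = - \frac{33912}{\left(-221\right) \frac{1}{39}} - \frac{31293}{\left(-3\right) \left(-176\right)} = - \frac{33912}{\left(-221\right) \frac{1}{39}} - \frac{31293}{528} = - \frac{33912}{- \frac{17}{3}} - \frac{10431}{176} = \left(-33912\right) \left(- \frac{3}{17}\right) - \frac{10431}{176} = \frac{101736}{17} - \frac{10431}{176} = \frac{17728209}{2992}$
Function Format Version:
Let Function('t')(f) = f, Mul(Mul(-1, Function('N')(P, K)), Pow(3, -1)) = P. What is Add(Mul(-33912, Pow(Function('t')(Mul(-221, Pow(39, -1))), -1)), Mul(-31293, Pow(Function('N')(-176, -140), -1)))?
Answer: Rational(17728209, 2992) ≈ 5925.2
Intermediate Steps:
Function('N')(P, K) = Mul(-3, P)
Add(Mul(-33912, Pow(Function('t')(Mul(-221, Pow(39, -1))), -1)), Mul(-31293, Pow(Function('N')(-176, -140), -1))) = Add(Mul(-33912, Pow(Mul(-221, Pow(39, -1)), -1)), Mul(-31293, Pow(Mul(-3, -176), -1))) = Add(Mul(-33912, Pow(Mul(-221, Rational(1, 39)), -1)), Mul(-31293, Pow(528, -1))) = Add(Mul(-33912, Pow(Rational(-17, 3), -1)), Mul(-31293, Rational(1, 528))) = Add(Mul(-33912, Rational(-3, 17)), Rational(-10431, 176)) = Add(Rational(101736, 17), Rational(-10431, 176)) = Rational(17728209, 2992)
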